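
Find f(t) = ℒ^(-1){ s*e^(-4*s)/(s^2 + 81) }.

f(t) = Heaviside(t - 4)*(cos(9*t - 36))

The factor e^(-4s) signals a time shift by c = 4 (second shifting theorem).
L{cos(9t)} = s/(s^2 + 81), so L^-1{s/(s^2 + 81)} = cos(9*t).
Hence the inverse is u(t - 4) times that function evaluated at t - 4.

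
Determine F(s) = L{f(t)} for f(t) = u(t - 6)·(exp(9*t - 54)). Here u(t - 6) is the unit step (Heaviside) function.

By the second shifting theorem, L{u(t - c)·g(t - c)} = e^(-cs)·G(s) with c = 6 and G(s) = L{g(t)}.
L{e^(9t)} = 1/(s - 9).

F(s) = exp(-6*s)/(s - 9)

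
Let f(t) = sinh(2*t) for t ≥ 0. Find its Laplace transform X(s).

X(s) = 2/(s^2 - 4)

L{sinh(2t)} = 2/(s^2 - 4).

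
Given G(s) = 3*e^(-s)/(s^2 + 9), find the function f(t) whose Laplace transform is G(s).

The factor e^(-s) signals a time shift by c = 1 (second shifting theorem).
L{sin(3t)} = 3/(s^2 + 9), so L^-1{3/(s^2 + 9)} = sin(3*t).
Hence the inverse is u(t - 1) times that function evaluated at t - 1.

f(t) = Heaviside(t - 1)*(sin(3*t - 3))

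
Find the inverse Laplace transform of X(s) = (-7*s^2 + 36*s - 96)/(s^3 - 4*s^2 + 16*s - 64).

Factor the denominator: s^3 - 4*s^2 + 16*s - 64 = (s - 4)*(s^2 + 16).
Partial fraction decomposition gives [-2/(s - 4)] + [-5*s/(s^2 + 16)] + [16/(s^2 + 16)].
Invert each term: -2/(s - 4) ↔ -2e^(4t); -5·s/(s^2 + 16) ↔ -5cos(4t); 4·4/(s^2 + 16) ↔ 4sin(4t).

-2*exp(4*t) + 4*sin(4*t) - 5*cos(4*t)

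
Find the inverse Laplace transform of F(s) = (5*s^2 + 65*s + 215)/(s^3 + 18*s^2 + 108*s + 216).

Factor the denominator: s^3 + 18*s^2 + 108*s + 216 = (s + 6)^3.
Partial fraction decomposition gives [5/(s + 6)] + [5/(s + 6)^2] + [5/(s + 6)^3].
Invert each term: 5/(s + 6) ↔ 5e^(-6t); 5/(s + 6)^2 ↔ 5t·e^(-6t); 5/(s + 6)^3 ↔ (5/2)t^2·e^(-6t).

5*t^2*exp(-6*t)/2 + 5*t*exp(-6*t) + 5*exp(-6*t)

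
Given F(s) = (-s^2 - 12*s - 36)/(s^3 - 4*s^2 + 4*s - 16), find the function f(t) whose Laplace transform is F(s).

Factor the denominator: s^3 - 4*s^2 + 4*s - 16 = (s - 4)*(s^2 + 4).
Partial fraction decomposition gives [-5/(s - 4)] + [4*s/(s^2 + 4)] + [4/(s^2 + 4)].
Invert each term: -5/(s - 4) ↔ -5e^(4t); 4·s/(s^2 + 4) ↔ 4cos(2t); 2·2/(s^2 + 4) ↔ 2sin(2t).

f(t) = -5*exp(4*t) + 2*sin(2*t) + 4*cos(2*t)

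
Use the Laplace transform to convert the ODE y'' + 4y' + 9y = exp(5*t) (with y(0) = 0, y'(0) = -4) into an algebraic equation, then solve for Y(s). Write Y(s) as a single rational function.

Y(s) = (-4*s + 21)/(s^3 - s^2 - 11*s - 45)

Take the Laplace transform of both sides.
Using L{y''} = s^2 Y - s·y(0) - y'(0) and L{y'} = sY - y(0), with y(0) = 0, y'(0) = -4, the left side becomes (s^2 + 4*s + 9)Y - (-4).
The right side is L{exp(5*t)} = 1/(s - 5).
So (s^2 + 4*s + 9)Y = 1/(s - 5) + (-4).
Divide through and combine into a single rational function.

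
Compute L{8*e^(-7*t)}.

L{8} = 8/s.
By the first shifting theorem, multiplying by e^(-7t) replaces s with s + 7.

8/(s + 7)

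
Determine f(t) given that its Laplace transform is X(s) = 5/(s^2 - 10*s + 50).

Rewrite the denominator: s^2 - 10*s + 50 = (s - 5)^2 + 25.
The form in (s - 5) signals a first-shifting-theorem factor e^(5t).
Since L{sin(5t)} = 5/(s^2 + 25), the inverse is e^(5*t)*sin(5*t).

f(t) = exp(5*t)*sin(5*t)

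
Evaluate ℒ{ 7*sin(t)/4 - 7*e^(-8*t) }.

By linearity of the Laplace transform, transform each term separately.
(7/4)·[L{sin(t)} = 1/(s^2 + 1)]; (-7)·[L{e^(-8t)} = 1/(s + 8)].

7/(4*(s^2 + 1)) - 7/(s + 8)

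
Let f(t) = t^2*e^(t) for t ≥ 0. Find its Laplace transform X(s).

X(s) = 2/(s - 1)^3

L{e^(t)} = 1/(s - 1).
Then apply L{t^2·g(t)} = (-1)^2 d^2/ds^2[G(s)] with G(s) = 1/(s - 1):
differentiating 2 times and applying the sign gives 2/(s - 1)^3.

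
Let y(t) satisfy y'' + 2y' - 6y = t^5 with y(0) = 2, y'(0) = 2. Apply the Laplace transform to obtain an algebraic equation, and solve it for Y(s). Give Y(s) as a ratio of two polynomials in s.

Y(s) = (2*s^7 + 6*s^6 + 120)/(s^8 + 2*s^7 - 6*s^6)

Laplace-transform each side.
The derivative rules (L{y''} = s^2 Y - s·y(0) - y'(0) and L{y'} = sY - y(0), with y(0) = 2, y'(0) = 2) turn the left side into (s^2 + 2*s - 6)Y - (2*s + 6).
The right side is L{t^5} = 120/s^6.
So (s^2 + 2*s - 6)Y = 120/s^6 + (2*s + 6).
Solve for Y(s) and write it as one ratio of polynomials.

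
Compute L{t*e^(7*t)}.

(s - 7)^(-2)

L{e^(7t)} = 1/(s - 7).
Then apply L{t·g(t)} = -d/ds[H(s)] with H(s) = 1/(s - 7):
differentiating 1 time and applying the sign gives (s - 7)^(-2).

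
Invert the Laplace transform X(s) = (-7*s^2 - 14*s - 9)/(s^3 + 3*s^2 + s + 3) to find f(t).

Factor the denominator: s^3 + 3*s^2 + s + 3 = (s + 3)*(s^2 + 1).
Partial fraction decomposition gives [-3/(s + 3)] + [-4*s/(s^2 + 1)] + [-2/(s^2 + 1)].
Invert each term: -3/(s + 3) ↔ -3e^(-3t); -4·s/(s^2 + 1) ↔ -4cos(t); -2·1/(s^2 + 1) ↔ -2sin(t).

f(t) = -2*sin(t) - 4*cos(t) - 3*exp(-3*t)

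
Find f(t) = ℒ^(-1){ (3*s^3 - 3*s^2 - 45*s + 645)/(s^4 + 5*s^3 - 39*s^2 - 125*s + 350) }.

f(t) = 2*exp(5*t) - 3*exp(2*t) + 3*exp(-5*t) + exp(-7*t)

Factor the denominator: s^4 + 5*s^3 - 39*s^2 - 125*s + 350 = (s - 5)*(s - 2)*(s + 5)*(s + 7).
Partial fraction decomposition gives [1/(s + 7)] + [2/(s - 5)] + [3/(s + 5)] + [-3/(s - 2)].
Invert each term: 1/(s + 7) ↔ e^(-7t); 2/(s - 5) ↔ 2e^(5t); 3/(s + 5) ↔ 3e^(-5t); -3/(s - 2) ↔ -3e^(2t).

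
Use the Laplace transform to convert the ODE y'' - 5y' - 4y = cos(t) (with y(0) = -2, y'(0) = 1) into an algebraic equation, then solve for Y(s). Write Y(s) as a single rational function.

Laplace-transform each side.
Using L{y''} = s^2 Y - s·y(0) - y'(0) and L{y'} = sY - y(0), with y(0) = -2, y'(0) = 1, the left side becomes (s^2 - 5*s - 4)Y - (-2*s + 11).
The right side is L{cos(t)} = s/(s^2 + 1).
So (s^2 - 5*s - 4)Y = s/(s^2 + 1) + (-2*s + 11).
Solve for Y(s) and write it as one ratio of polynomials.

Y(s) = (-2*s^3 + 11*s^2 - s + 11)/(s^4 - 5*s^3 - 3*s^2 - 5*s - 4)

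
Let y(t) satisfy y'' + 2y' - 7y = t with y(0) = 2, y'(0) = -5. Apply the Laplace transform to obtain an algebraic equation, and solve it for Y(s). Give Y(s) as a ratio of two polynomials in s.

Y(s) = (2*s^3 - s^2 + 1)/(s^4 + 2*s^3 - 7*s^2)

Transform both sides with L{·}.
Using L{y''} = s^2 Y - s·y(0) - y'(0) and L{y'} = sY - y(0), with y(0) = 2, y'(0) = -5, the left side becomes (s^2 + 2*s - 7)Y - (2*s - 1).
The right side is L{t} = s^(-2).
So (s^2 + 2*s - 7)Y = s^(-2) + (2*s - 1).
Solve for Y(s) and write it as one ratio of polynomials.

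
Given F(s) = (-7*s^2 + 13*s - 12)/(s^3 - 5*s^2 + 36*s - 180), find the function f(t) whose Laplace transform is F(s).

Factor the denominator: s^3 - 5*s^2 + 36*s - 180 = (s - 5)*(s^2 + 36).
Partial fraction decomposition gives [-2/(s - 5)] + [-5*s/(s^2 + 36)] + [-12/(s^2 + 36)].
Invert each term: -2/(s - 5) ↔ -2e^(5t); -5·s/(s^2 + 36) ↔ -5cos(6t); -2·6/(s^2 + 36) ↔ -2sin(6t).

f(t) = -2*exp(5*t) - 2*sin(6*t) - 5*cos(6*t)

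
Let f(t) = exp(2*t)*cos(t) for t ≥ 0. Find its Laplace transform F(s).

L{cos(t)} = s/(s^2 + 1).
By the first shifting theorem, multiplying by e^(2t) replaces s with s - 2.

F(s) = (s - 2)/((s - 2)^2 + 1)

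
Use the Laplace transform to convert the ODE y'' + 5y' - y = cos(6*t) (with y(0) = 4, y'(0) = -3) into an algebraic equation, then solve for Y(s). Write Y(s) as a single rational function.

Apply the Laplace transform to the equation.
The derivative rules (L{y''} = s^2 Y - s·y(0) - y'(0) and L{y'} = sY - y(0), with y(0) = 4, y'(0) = -3) turn the left side into (s^2 + 5*s - 1)Y - (4*s + 17).
The right side is L{cos(6*t)} = s/(s^2 + 36).
So (s^2 + 5*s - 1)Y = s/(s^2 + 36) + (4*s + 17).
Isolate Y and clear denominators.

Y(s) = (4*s^3 + 17*s^2 + 145*s + 612)/(s^4 + 5*s^3 + 35*s^2 + 180*s - 36)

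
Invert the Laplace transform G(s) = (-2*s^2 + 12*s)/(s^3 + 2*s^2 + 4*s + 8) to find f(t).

Factor the denominator: s^3 + 2*s^2 + 4*s + 8 = (s + 2)*(s^2 + 4).
Partial fraction decomposition gives [-4/(s + 2)] + [2*s/(s^2 + 4)] + [8/(s^2 + 4)].
Invert each term: -4/(s + 2) ↔ -4e^(-2t); 2·s/(s^2 + 4) ↔ 2cos(2t); 4·2/(s^2 + 4) ↔ 4sin(2t).

f(t) = 4*sin(2*t) + 2*cos(2*t) - 4*exp(-2*t)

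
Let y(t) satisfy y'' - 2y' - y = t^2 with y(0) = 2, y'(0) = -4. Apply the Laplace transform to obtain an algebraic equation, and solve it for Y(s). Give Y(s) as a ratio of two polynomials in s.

Y(s) = (2*s^4 - 8*s^3 + 2)/(s^5 - 2*s^4 - s^3)

Laplace-transform each side.
The derivative rules (L{y''} = s^2 Y - s·y(0) - y'(0) and L{y'} = sY - y(0), with y(0) = 2, y'(0) = -4) turn the left side into (s^2 - 2*s - 1)Y - (2*s - 8).
The right side is L{t^2} = 2/s^3.
So (s^2 - 2*s - 1)Y = 2/s^3 + (2*s - 8).
Solve for Y(s) and write it as one ratio of polynomials.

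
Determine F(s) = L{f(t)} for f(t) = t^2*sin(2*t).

F(s) = 4*(3*s^2 - 4)/(s^2 + 4)^3

L{sin(2t)} = 2/(s^2 + 4).
Then apply L{t^2·g(t)} = (-1)^2 d^2/ds^2[G(s)] with G(s) = 2/(s^2 + 4):
differentiating 2 times and applying the sign gives 4*(3*s^2 - 4)/(s^2 + 4)^3.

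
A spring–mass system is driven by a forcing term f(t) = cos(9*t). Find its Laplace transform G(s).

L{cos(9t)} = s/(s^2 + 81).

G(s) = s/(s^2 + 81)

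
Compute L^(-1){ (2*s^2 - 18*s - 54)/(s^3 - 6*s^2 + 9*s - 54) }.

Factor the denominator: s^3 - 6*s^2 + 9*s - 54 = (s - 6)*(s^2 + 9).
Partial fraction decomposition gives [-2/(s - 6)] + [4*s/(s^2 + 9)] + [6/(s^2 + 9)].
Invert each term: -2/(s - 6) ↔ -2e^(6t); 4·s/(s^2 + 9) ↔ 4cos(3t); 2·3/(s^2 + 9) ↔ 2sin(3t).

-2*exp(6*t) + 2*sin(3*t) + 4*cos(3*t)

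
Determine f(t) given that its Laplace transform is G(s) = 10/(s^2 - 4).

f(t) = 5*sinh(2*t)

Since L{sinh(2t)} = 2/(s^2 - 4), the inverse is sinh(2*t), scaled by 5.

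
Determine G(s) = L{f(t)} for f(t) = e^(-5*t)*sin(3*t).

L{sin(3t)} = 3/(s^2 + 9).
By the first shifting theorem, multiplying by e^(-5t) replaces s with s + 5.

G(s) = 3/((s + 5)^2 + 9)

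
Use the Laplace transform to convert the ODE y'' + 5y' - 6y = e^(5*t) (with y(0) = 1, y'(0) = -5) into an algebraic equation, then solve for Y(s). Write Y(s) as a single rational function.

Y(s) = (s^2 - 5*s + 1)/(s^3 - 31*s + 30)

Transform both sides with L{·}.
With L{y''} = s^2 Y - s·y(0) - y'(0) and L{y'} = sY - y(0), with y(0) = 1, y'(0) = -5: the LHS transforms to (s^2 + 5*s - 6)Y - (s).
The right side is L{e^(5*t)} = 1/(s - 5).
So (s^2 + 5*s - 6)Y = 1/(s - 5) + (s).
Isolate Y and clear denominators.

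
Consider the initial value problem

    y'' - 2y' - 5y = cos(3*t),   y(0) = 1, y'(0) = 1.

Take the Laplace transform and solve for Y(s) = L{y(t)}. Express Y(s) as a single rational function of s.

Transform both sides with L{·}.
Using L{y''} = s^2 Y - s·y(0) - y'(0) and L{y'} = sY - y(0), with y(0) = 1, y'(0) = 1, the left side becomes (s^2 - 2*s - 5)Y - (s - 1).
The right side is L{cos(3*t)} = s/(s^2 + 9).
So (s^2 - 2*s - 5)Y = s/(s^2 + 9) + (s - 1).
Divide through and combine into a single rational function.

Y(s) = (s^3 - s^2 + 10*s - 9)/(s^4 - 2*s^3 + 4*s^2 - 18*s - 45)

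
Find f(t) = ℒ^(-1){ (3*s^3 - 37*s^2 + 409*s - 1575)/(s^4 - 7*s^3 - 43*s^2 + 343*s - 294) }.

f(t) = 6*exp(7*t) - 3*exp(6*t) - 5*exp(t) + 5*exp(-7*t)

Factor the denominator: s^4 - 7*s^3 - 43*s^2 + 343*s - 294 = (s - 7)*(s - 6)*(s - 1)*(s + 7).
Partial fraction decomposition gives [5/(s + 7)] + [6/(s - 7)] + [-5/(s - 1)] + [-3/(s - 6)].
Invert each term: 5/(s + 7) ↔ 5e^(-7t); 6/(s - 7) ↔ 6e^(7t); -5/(s - 1) ↔ -5e^(t); -3/(s - 6) ↔ -3e^(6t).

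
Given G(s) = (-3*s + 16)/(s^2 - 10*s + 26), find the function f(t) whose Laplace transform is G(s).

Complete the square in the denominator: s^2 - 10*s + 26 = (s - 5)^2 + 1^2.
Split the numerator to match: -3*s + 16 = -3·(s - 5) + 1·1.
Invert each term: -3·(s - 5)/((s - 5)^2 + 1) ↔ -3e^(5t)cos(t); 1·1/((s - 5)^2 + 1) ↔ e^(5t)sin(t).

f(t) = exp(5*t)*sin(t) - 3*exp(5*t)*cos(t)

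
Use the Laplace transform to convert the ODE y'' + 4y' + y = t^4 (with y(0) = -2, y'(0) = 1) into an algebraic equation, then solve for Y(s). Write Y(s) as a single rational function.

Transform both sides with L{·}.
Using L{y''} = s^2 Y - s·y(0) - y'(0) and L{y'} = sY - y(0), with y(0) = -2, y'(0) = 1, the left side becomes (s^2 + 4*s + 1)Y - (-2*s - 7).
The right side is L{t^4} = 24/s^5.
So (s^2 + 4*s + 1)Y = 24/s^5 + (-2*s - 7).
Divide through and combine into a single rational function.

Y(s) = (-2*s^6 - 7*s^5 + 24)/(s^7 + 4*s^6 + s^5)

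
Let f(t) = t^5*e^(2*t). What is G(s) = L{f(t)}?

L{t^5} = 5!/s^6 = 120/s^6.
By the first shifting theorem, multiplying by e^(2t) replaces s with s - 2.

G(s) = 120/(s - 2)^6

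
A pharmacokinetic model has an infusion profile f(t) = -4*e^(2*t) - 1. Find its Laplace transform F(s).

F(s) = -4/(s - 2) - 1/s

Apply the Laplace transform termwise.
L{-1} = -1/s; (-4)·[L{e^(2t)} = 1/(s - 2)].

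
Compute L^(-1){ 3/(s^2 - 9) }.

sinh(3*t)

Since L{sinh(3t)} = 3/(s^2 - 9), the inverse is sinh(3*t).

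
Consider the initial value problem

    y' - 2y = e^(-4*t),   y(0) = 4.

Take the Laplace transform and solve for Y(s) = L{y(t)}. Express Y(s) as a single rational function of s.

Laplace-transform each side.
Using L{y'} = sY - y(0) = sY - 4, the left side becomes (s - 2)Y - (4).
The right side is L{e^(-4*t)} = 1/(s + 4).
So (s - 2)Y = 1/(s + 4) + (4).
Solve for Y(s) and write it as one ratio of polynomials.

Y(s) = (4*s + 17)/(s^2 + 2*s - 8)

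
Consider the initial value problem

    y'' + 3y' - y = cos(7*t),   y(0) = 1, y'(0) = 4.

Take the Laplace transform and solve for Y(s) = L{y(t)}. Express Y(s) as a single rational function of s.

Y(s) = (s^3 + 7*s^2 + 50*s + 343)/(s^4 + 3*s^3 + 48*s^2 + 147*s - 49)

Apply the Laplace transform to the equation.
The derivative rules (L{y''} = s^2 Y - s·y(0) - y'(0) and L{y'} = sY - y(0), with y(0) = 1, y'(0) = 4) turn the left side into (s^2 + 3*s - 1)Y - (s + 7).
The right side is L{cos(7*t)} = s/(s^2 + 49).
So (s^2 + 3*s - 1)Y = s/(s^2 + 49) + (s + 7).
Isolate Y and clear denominators.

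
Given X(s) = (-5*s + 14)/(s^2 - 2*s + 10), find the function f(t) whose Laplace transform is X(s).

f(t) = 3*exp(t)*sin(3*t) - 5*exp(t)*cos(3*t)

Complete the square in the denominator: s^2 - 2*s + 10 = (s - 1)^2 + 3^2.
Split the numerator to match: -5*s + 14 = -5·(s - 1) + 3·3.
Invert each term: -5·(s - 1)/((s - 1)^2 + 9) ↔ -5e^(t)cos(3t); 3·3/((s - 1)^2 + 9) ↔ 3e^(t)sin(3t).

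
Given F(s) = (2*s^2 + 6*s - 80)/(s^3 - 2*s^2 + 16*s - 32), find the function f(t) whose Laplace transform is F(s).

Factor the denominator: s^3 - 2*s^2 + 16*s - 32 = (s - 2)*(s^2 + 16).
Partial fraction decomposition gives [-3/(s - 2)] + [5*s/(s^2 + 16)] + [16/(s^2 + 16)].
Invert each term: -3/(s - 2) ↔ -3e^(2t); 5·s/(s^2 + 16) ↔ 5cos(4t); 4·4/(s^2 + 16) ↔ 4sin(4t).

f(t) = -3*exp(2*t) + 4*sin(4*t) + 5*cos(4*t)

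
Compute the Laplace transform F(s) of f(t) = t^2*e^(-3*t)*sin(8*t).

L{sin(8t)} = 8/(s^2 + 64).
Multiplying by e^(-3t) shifts s → s + 3, so L{e^(-3*t)*sin(8*t)} = 8/((s + 3)^2 + 64).
Then apply L{t^2·g(t)} = (-1)^2 d^2/ds^2[G(s)] with G(s) = 8/((s + 3)^2 + 64):
differentiating 2 times and applying the sign gives 16*(3*s^2 + 18*s - 37)/(s^2 + 6*s + 73)^3.

F(s) = 16*(3*s^2 + 18*s - 37)/(s^2 + 6*s + 73)^3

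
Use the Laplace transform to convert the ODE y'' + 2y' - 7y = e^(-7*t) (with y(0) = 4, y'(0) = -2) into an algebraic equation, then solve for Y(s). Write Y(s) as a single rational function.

Apply the Laplace transform to the equation.
Using L{y''} = s^2 Y - s·y(0) - y'(0) and L{y'} = sY - y(0), with y(0) = 4, y'(0) = -2, the left side becomes (s^2 + 2*s - 7)Y - (4*s + 6).
The right side is L{e^(-7*t)} = 1/(s + 7).
So (s^2 + 2*s - 7)Y = 1/(s + 7) + (4*s + 6).
Isolate Y and clear denominators.

Y(s) = (4*s^2 + 34*s + 43)/(s^3 + 9*s^2 + 7*s - 49)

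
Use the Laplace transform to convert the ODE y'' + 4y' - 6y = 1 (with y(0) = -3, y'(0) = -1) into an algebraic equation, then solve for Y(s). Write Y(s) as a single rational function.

Transform both sides with L{·}.
The derivative rules (L{y''} = s^2 Y - s·y(0) - y'(0) and L{y'} = sY - y(0), with y(0) = -3, y'(0) = -1) turn the left side into (s^2 + 4*s - 6)Y - (-3*s - 13).
The right side is L{1} = 1/s.
So (s^2 + 4*s - 6)Y = 1/s + (-3*s - 13).
Isolate Y and clear denominators.

Y(s) = (-3*s^2 - 13*s + 1)/(s^3 + 4*s^2 - 6*s)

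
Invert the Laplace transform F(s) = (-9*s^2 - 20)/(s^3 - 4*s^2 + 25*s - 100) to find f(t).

f(t) = -4*exp(4*t) - 4*sin(5*t) - 5*cos(5*t)

Factor the denominator: s^3 - 4*s^2 + 25*s - 100 = (s - 4)*(s^2 + 25).
Partial fraction decomposition gives [-4/(s - 4)] + [-5*s/(s^2 + 25)] + [-20/(s^2 + 25)].
Invert each term: -4/(s - 4) ↔ -4e^(4t); -5·s/(s^2 + 25) ↔ -5cos(5t); -4·5/(s^2 + 25) ↔ -4sin(5t).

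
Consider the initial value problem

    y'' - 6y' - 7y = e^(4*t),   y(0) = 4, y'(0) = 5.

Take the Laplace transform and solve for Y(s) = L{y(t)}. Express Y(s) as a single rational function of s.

Laplace-transform each side.
The derivative rules (L{y''} = s^2 Y - s·y(0) - y'(0) and L{y'} = sY - y(0), with y(0) = 4, y'(0) = 5) turn the left side into (s^2 - 6*s - 7)Y - (4*s - 19).
The right side is L{e^(4*t)} = 1/(s - 4).
So (s^2 - 6*s - 7)Y = 1/(s - 4) + (4*s - 19).
Solve for Y(s) and write it as one ratio of polynomials.

Y(s) = (4*s^2 - 35*s + 77)/(s^3 - 10*s^2 + 17*s + 28)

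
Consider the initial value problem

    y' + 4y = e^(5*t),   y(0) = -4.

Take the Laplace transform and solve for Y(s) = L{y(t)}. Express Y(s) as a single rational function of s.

Y(s) = (-4*s + 21)/(s^2 - s - 20)

Take the Laplace transform of both sides.
Using L{y'} = sY - y(0) = sY - (-4), the left side becomes (s + 4)Y - (-4).
The right side is L{e^(5*t)} = 1/(s - 5).
So (s + 4)Y = 1/(s - 5) + (-4).
Solve for Y(s) and write it as one ratio of polynomials.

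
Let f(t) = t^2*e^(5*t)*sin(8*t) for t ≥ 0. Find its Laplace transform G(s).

L{sin(8t)} = 8/(s^2 + 64).
Multiplying by e^(5t) shifts s → s - 5, so L{e^(5*t)*sin(8*t)} = 8/((s - 5)^2 + 64).
Then apply L{t^2·g(t)} = (-1)^2 d^2/ds^2[H(s)] with H(s) = 8/((s - 5)^2 + 64):
differentiating 2 times and applying the sign gives 16*(3*s^2 - 30*s + 11)/(s^2 - 10*s + 89)^3.

G(s) = 16*(3*s^2 - 30*s + 11)/(s^2 - 10*s + 89)^3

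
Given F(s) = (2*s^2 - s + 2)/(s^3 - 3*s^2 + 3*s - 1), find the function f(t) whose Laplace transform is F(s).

Factor the denominator: s^3 - 3*s^2 + 3*s - 1 = (s - 1)^3.
Partial fraction decomposition gives [2/(s - 1)] + [3/(s - 1)^2] + [3/(s - 1)^3].
Invert each term: 2/(s - 1) ↔ 2e^(t); 3/(s - 1)^2 ↔ 3t·e^(t); 3/(s - 1)^3 ↔ (3/2)t^2·e^(t).

f(t) = 3*t^2*exp(t)/2 + 3*t*exp(t) + 2*exp(t)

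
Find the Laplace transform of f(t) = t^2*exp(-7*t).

2/(s + 7)^3

L{e^(-7t)} = 1/(s + 7).
Then apply L{t^2·g(t)} = (-1)^2 d^2/ds^2[G(s)] with G(s) = 1/(s + 7):
differentiating 2 times and applying the sign gives 2/(s + 7)^3.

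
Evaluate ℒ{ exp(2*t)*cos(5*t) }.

L{cos(5t)} = s/(s^2 + 25).
By the first shifting theorem, multiplying by e^(2t) replaces s with s - 2.

(s - 2)/((s - 2)^2 + 25)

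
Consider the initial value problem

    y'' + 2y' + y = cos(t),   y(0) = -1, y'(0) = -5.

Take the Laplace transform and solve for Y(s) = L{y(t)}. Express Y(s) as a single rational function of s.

Transform both sides with L{·}.
The derivative rules (L{y''} = s^2 Y - s·y(0) - y'(0) and L{y'} = sY - y(0), with y(0) = -1, y'(0) = -5) turn the left side into (s^2 + 2*s + 1)Y - (-s - 7).
The right side is L{cos(t)} = s/(s^2 + 1).
So (s^2 + 2*s + 1)Y = s/(s^2 + 1) + (-s - 7).
Isolate Y and clear denominators.

Y(s) = (-s^3 - 7*s^2 - 7)/(s^4 + 2*s^3 + 2*s^2 + 2*s + 1)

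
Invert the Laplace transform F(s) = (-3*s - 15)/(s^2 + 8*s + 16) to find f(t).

Factor the denominator: s^2 + 8*s + 16 = (s + 4)^2.
Partial fraction decomposition gives [-3/(s + 4)] + [-3/(s + 4)^2].
Invert each term: -3/(s + 4) ↔ -3e^(-4t); -3/(s + 4)^2 ↔ -3t·e^(-4t).

f(t) = -3*t*exp(-4*t) - 3*exp(-4*t)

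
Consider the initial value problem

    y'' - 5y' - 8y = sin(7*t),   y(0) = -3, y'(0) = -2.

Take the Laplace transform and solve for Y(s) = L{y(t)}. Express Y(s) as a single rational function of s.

Apply the Laplace transform to the equation.
The derivative rules (L{y''} = s^2 Y - s·y(0) - y'(0) and L{y'} = sY - y(0), with y(0) = -3, y'(0) = -2) turn the left side into (s^2 - 5*s - 8)Y - (-3*s + 13).
The right side is L{sin(7*t)} = 7/(s^2 + 49).
So (s^2 - 5*s - 8)Y = 7/(s^2 + 49) + (-3*s + 13).
Isolate Y and clear denominators.

Y(s) = (-3*s^3 + 13*s^2 - 147*s + 644)/(s^4 - 5*s^3 + 41*s^2 - 245*s - 392)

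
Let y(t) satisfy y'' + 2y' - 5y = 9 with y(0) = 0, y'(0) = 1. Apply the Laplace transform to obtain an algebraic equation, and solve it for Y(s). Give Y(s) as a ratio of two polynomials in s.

Transform both sides with L{·}.
With L{y''} = s^2 Y - s·y(0) - y'(0) and L{y'} = sY - y(0), with y(0) = 0, y'(0) = 1: the LHS transforms to (s^2 + 2*s - 5)Y - (1).
The right side is L{9} = 9/s.
So (s^2 + 2*s - 5)Y = 9/s + (1).
Isolate Y and clear denominators.

Y(s) = (s + 9)/(s^3 + 2*s^2 - 5*s)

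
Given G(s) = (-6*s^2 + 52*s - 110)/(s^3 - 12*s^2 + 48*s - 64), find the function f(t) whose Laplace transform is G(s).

f(t) = t^2*exp(4*t) + 4*t*exp(4*t) - 6*exp(4*t)

Factor the denominator: s^3 - 12*s^2 + 48*s - 64 = (s - 4)^3.
Partial fraction decomposition gives [-6/(s - 4)] + [4/(s - 4)^2] + [2/(s - 4)^3].
Invert each term: -6/(s - 4) ↔ -6e^(4t); 4/(s - 4)^2 ↔ 4t·e^(4t); 2/(s - 4)^3 ↔ (1)t^2·e^(4t).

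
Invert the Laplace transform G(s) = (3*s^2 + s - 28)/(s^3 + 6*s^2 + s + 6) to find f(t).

f(t) = -5*sin(t) + cos(t) + 2*exp(-6*t)

Factor the denominator: s^3 + 6*s^2 + s + 6 = (s + 6)*(s^2 + 1).
Partial fraction decomposition gives [2/(s + 6)] + [s/(s^2 + 1)] + [-5/(s^2 + 1)].
Invert each term: 2/(s + 6) ↔ 2e^(-6t); 1·s/(s^2 + 1) ↔ cos(t); -5·1/(s^2 + 1) ↔ -5sin(t).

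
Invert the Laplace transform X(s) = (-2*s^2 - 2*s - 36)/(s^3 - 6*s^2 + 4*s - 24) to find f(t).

Factor the denominator: s^3 - 6*s^2 + 4*s - 24 = (s - 6)*(s^2 + 4).
Partial fraction decomposition gives [-3/(s - 6)] + [s/(s^2 + 4)] + [4/(s^2 + 4)].
Invert each term: -3/(s - 6) ↔ -3e^(6t); 1·s/(s^2 + 4) ↔ cos(2t); 2·2/(s^2 + 4) ↔ 2sin(2t).

f(t) = -3*exp(6*t) + 2*sin(2*t) + cos(2*t)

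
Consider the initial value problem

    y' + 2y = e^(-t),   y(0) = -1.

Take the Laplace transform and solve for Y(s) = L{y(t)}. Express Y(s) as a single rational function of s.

Y(s) = -s/(s^2 + 3*s + 2)

Laplace-transform each side.
Using L{y'} = sY - y(0) = sY - (-1), the left side becomes (s + 2)Y - (-1).
The right side is L{e^(-t)} = 1/(s + 1).
So (s + 2)Y = 1/(s + 1) + (-1).
Divide through and combine into a single rational function.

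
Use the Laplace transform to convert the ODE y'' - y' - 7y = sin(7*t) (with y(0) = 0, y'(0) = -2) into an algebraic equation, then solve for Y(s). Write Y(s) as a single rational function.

Take the Laplace transform of both sides.
With L{y''} = s^2 Y - s·y(0) - y'(0) and L{y'} = sY - y(0), with y(0) = 0, y'(0) = -2: the LHS transforms to (s^2 - s - 7)Y - (-2).
The right side is L{sin(7*t)} = 7/(s^2 + 49).
So (s^2 - s - 7)Y = 7/(s^2 + 49) + (-2).
Solve for Y(s) and write it as one ratio of polynomials.

Y(s) = (-2*s^2 - 91)/(s^4 - s^3 + 42*s^2 - 49*s - 343)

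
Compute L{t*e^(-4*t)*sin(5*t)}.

10*(s + 4)/(s^2 + 8*s + 41)^2

L{sin(5t)} = 5/(s^2 + 25).
Multiplying by e^(-4t) shifts s → s + 4, so L{e^(-4*t)*sin(5*t)} = 5/((s + 4)^2 + 25).
Then apply L{t·g(t)} = -d/ds[G(s)] with G(s) = 5/((s + 4)^2 + 25):
differentiating 1 time and applying the sign gives 10*(s + 4)/(s^2 + 8*s + 41)^2.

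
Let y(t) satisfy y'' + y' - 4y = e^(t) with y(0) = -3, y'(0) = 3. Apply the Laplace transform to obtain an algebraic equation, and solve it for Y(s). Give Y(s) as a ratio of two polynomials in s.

Y(s) = (-3*s^2 + 3*s + 1)/(s^3 - 5*s + 4)

Laplace-transform each side.
Using L{y''} = s^2 Y - s·y(0) - y'(0) and L{y'} = sY - y(0), with y(0) = -3, y'(0) = 3, the left side becomes (s^2 + s - 4)Y - (-3*s).
The right side is L{e^(t)} = 1/(s - 1).
So (s^2 + s - 4)Y = 1/(s - 1) + (-3*s).
Isolate Y and clear denominators.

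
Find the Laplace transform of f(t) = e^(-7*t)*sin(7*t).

L{sin(7t)} = 7/(s^2 + 49).
By the first shifting theorem, multiplying by e^(-7t) replaces s with s + 7.

7/((s + 7)^2 + 49)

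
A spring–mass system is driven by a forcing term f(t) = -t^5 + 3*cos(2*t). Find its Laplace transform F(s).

F(s) = 3*s/(s^2 + 4) - 120/s^6

By linearity of the Laplace transform, transform each term separately.
(-1)·[L{t^5} = 5!/s^6 = 120/s^6]; (3)·[L{cos(2t)} = s/(s^2 + 4)].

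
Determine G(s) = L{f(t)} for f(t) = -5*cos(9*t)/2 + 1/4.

G(s) = -5*s/(2*(s^2 + 81)) + 1/(4*s)

By linearity of the Laplace transform, transform each term separately.
L{1/4} = (1/4)/s; (-5/2)·[L{cos(9t)} = s/(s^2 + 81)].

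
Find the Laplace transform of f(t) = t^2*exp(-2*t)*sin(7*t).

14*(3*s^2 + 12*s - 37)/(s^2 + 4*s + 53)^3

L{sin(7t)} = 7/(s^2 + 49).
Multiplying by e^(-2t) shifts s → s + 2, so L{exp(-2*t)*sin(7*t)} = 7/((s + 2)^2 + 49).
Then apply L{t^2·g(t)} = (-1)^2 d^2/ds^2[G(s)] with G(s) = 7/((s + 2)^2 + 49):
differentiating 2 times and applying the sign gives 14*(3*s^2 + 12*s - 37)/(s^2 + 4*s + 53)^3.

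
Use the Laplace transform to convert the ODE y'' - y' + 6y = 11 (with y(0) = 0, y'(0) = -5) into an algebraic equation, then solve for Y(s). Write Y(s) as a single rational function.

Apply the Laplace transform to the equation.
Using L{y''} = s^2 Y - s·y(0) - y'(0) and L{y'} = sY - y(0), with y(0) = 0, y'(0) = -5, the left side becomes (s^2 - s + 6)Y - (-5).
The right side is L{11} = 11/s.
So (s^2 - s + 6)Y = 11/s + (-5).
Divide through and combine into a single rational function.

Y(s) = (-5*s + 11)/(s^3 - s^2 + 6*s)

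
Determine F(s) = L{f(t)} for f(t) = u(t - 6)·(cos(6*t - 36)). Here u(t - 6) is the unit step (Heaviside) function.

By the second shifting theorem, L{u(t - c)·g(t - c)} = e^(-cs)·G(s) with c = 6 and G(s) = L{g(t)}.
L{cos(6t)} = s/(s^2 + 36).

F(s) = s*exp(-6*s)/(s^2 + 36)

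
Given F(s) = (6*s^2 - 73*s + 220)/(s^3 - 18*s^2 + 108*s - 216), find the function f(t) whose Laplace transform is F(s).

Factor the denominator: s^3 - 18*s^2 + 108*s - 216 = (s - 6)^3.
Partial fraction decomposition gives [6/(s - 6)] + [-1/(s - 6)^2] + [-2/(s - 6)^3].
Invert each term: 6/(s - 6) ↔ 6e^(6t); -1/(s - 6)^2 ↔ -t·e^(6t); -2/(s - 6)^3 ↔ (-1)t^2·e^(6t).

f(t) = -t^2*exp(6*t) - t*exp(6*t) + 6*exp(6*t)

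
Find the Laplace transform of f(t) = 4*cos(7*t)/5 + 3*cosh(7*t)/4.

Apply the Laplace transform termwise.
(3/4)·[L{cosh(7t)} = s/(s^2 - 49)]; (4/5)·[L{cos(7t)} = s/(s^2 + 49)].

4*s/(5*(s^2 + 49)) + 3*s/(4*(s^2 - 49))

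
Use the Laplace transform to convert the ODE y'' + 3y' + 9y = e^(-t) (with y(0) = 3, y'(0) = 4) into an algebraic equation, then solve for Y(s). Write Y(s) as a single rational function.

Take the Laplace transform of both sides.
With L{y''} = s^2 Y - s·y(0) - y'(0) and L{y'} = sY - y(0), with y(0) = 3, y'(0) = 4: the LHS transforms to (s^2 + 3*s + 9)Y - (3*s + 13).
The right side is L{e^(-t)} = 1/(s + 1).
So (s^2 + 3*s + 9)Y = 1/(s + 1) + (3*s + 13).
Solve for Y(s) and write it as one ratio of polynomials.

Y(s) = (3*s^2 + 16*s + 14)/(s^3 + 4*s^2 + 12*s + 9)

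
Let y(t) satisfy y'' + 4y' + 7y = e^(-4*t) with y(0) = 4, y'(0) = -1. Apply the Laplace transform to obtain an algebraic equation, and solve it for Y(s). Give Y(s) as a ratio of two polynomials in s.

Y(s) = (4*s^2 + 31*s + 61)/(s^3 + 8*s^2 + 23*s + 28)

Transform both sides with L{·}.
The derivative rules (L{y''} = s^2 Y - s·y(0) - y'(0) and L{y'} = sY - y(0), with y(0) = 4, y'(0) = -1) turn the left side into (s^2 + 4*s + 7)Y - (4*s + 15).
The right side is L{e^(-4*t)} = 1/(s + 4).
So (s^2 + 4*s + 7)Y = 1/(s + 4) + (4*s + 15).
Divide through and combine into a single rational function.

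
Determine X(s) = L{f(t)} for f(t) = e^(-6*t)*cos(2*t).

L{cos(2t)} = s/(s^2 + 4).
By the first shifting theorem, multiplying by e^(-6t) replaces s with s + 6.

X(s) = (s + 6)/((s + 6)^2 + 4)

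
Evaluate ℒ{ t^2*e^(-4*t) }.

2/(s + 4)^3

L{e^(-4t)} = 1/(s + 4).
Then apply L{t^2·g(t)} = (-1)^2 d^2/ds^2[G(s)] with G(s) = 1/(s + 4):
differentiating 2 times and applying the sign gives 2/(s + 4)^3.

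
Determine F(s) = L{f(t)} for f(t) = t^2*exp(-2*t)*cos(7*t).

L{cos(7t)} = s/(s^2 + 49).
Multiplying by e^(-2t) shifts s → s + 2, so L{exp(-2*t)*cos(7*t)} = (s + 2)/((s + 2)^2 + 49).
Then apply L{t^2·g(t)} = (-1)^2 d^2/ds^2[G(s)] with G(s) = (s + 2)/((s + 2)^2 + 49):
differentiating 2 times and applying the sign gives 2*(s + 2)*(s^2 + 4*s - 143)/(s^2 + 4*s + 53)^3.

F(s) = 2*(s + 2)*(s^2 + 4*s - 143)/(s^2 + 4*s + 53)^3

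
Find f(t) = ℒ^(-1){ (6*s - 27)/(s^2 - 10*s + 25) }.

Factor the denominator: s^2 - 10*s + 25 = (s - 5)^2.
Partial fraction decomposition gives [6/(s - 5)] + [3/(s - 5)^2].
Invert each term: 6/(s - 5) ↔ 6e^(5t); 3/(s - 5)^2 ↔ 3t·e^(5t).

f(t) = 3*t*exp(5*t) + 6*exp(5*t)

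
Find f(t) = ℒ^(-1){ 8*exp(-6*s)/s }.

f(t) = Heaviside(t - 6)*(8)

The factor e^(-6s) signals a time shift by c = 6 (second shifting theorem).
L{8} = 8/s, so L^-1{8/s} = 8.
Hence the inverse is u(t - 6) times that function evaluated at t - 6.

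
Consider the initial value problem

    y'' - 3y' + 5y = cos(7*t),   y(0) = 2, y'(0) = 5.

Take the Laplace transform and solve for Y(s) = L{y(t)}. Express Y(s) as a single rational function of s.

Y(s) = (2*s^3 - s^2 + 99*s - 49)/(s^4 - 3*s^3 + 54*s^2 - 147*s + 245)

Laplace-transform each side.
With L{y''} = s^2 Y - s·y(0) - y'(0) and L{y'} = sY - y(0), with y(0) = 2, y'(0) = 5: the LHS transforms to (s^2 - 3*s + 5)Y - (2*s - 1).
The right side is L{cos(7*t)} = s/(s^2 + 49).
So (s^2 - 3*s + 5)Y = s/(s^2 + 49) + (2*s - 1).
Isolate Y and clear denominators.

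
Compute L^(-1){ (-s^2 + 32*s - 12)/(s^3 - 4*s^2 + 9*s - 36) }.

4*exp(4*t) + 4*sin(3*t) - 5*cos(3*t)

Factor the denominator: s^3 - 4*s^2 + 9*s - 36 = (s - 4)*(s^2 + 9).
Partial fraction decomposition gives [4/(s - 4)] + [-5*s/(s^2 + 9)] + [12/(s^2 + 9)].
Invert each term: 4/(s - 4) ↔ 4e^(4t); -5·s/(s^2 + 9) ↔ -5cos(3t); 4·3/(s^2 + 9) ↔ 4sin(3t).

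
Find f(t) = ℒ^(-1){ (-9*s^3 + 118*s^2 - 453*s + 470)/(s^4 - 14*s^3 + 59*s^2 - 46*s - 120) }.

f(t) = 4*exp(6*t) - 5*exp(5*t) - 3*exp(4*t) - 5*exp(-t)

Factor the denominator: s^4 - 14*s^3 + 59*s^2 - 46*s - 120 = (s - 6)*(s - 5)*(s - 4)*(s + 1).
Partial fraction decomposition gives [-3/(s - 4)] + [-5/(s - 5)] + [-5/(s + 1)] + [4/(s - 6)].
Invert each term: -3/(s - 4) ↔ -3e^(4t); -5/(s - 5) ↔ -5e^(5t); -5/(s + 1) ↔ -5e^(-t); 4/(s - 6) ↔ 4e^(6t).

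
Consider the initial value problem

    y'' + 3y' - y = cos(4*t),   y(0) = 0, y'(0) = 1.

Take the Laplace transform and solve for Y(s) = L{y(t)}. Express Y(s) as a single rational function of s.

Apply the Laplace transform to the equation.
The derivative rules (L{y''} = s^2 Y - s·y(0) - y'(0) and L{y'} = sY - y(0), with y(0) = 0, y'(0) = 1) turn the left side into (s^2 + 3*s - 1)Y - (1).
The right side is L{cos(4*t)} = s/(s^2 + 16).
So (s^2 + 3*s - 1)Y = s/(s^2 + 16) + (1).
Isolate Y and clear denominators.

Y(s) = (s^2 + s + 16)/(s^4 + 3*s^3 + 15*s^2 + 48*s - 16)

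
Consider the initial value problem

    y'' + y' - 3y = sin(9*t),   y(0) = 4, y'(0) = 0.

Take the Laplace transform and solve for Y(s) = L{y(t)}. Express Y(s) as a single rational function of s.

Y(s) = (4*s^3 + 4*s^2 + 324*s + 333)/(s^4 + s^3 + 78*s^2 + 81*s - 243)

Take the Laplace transform of both sides.
The derivative rules (L{y''} = s^2 Y - s·y(0) - y'(0) and L{y'} = sY - y(0), with y(0) = 4, y'(0) = 0) turn the left side into (s^2 + s - 3)Y - (4*s + 4).
The right side is L{sin(9*t)} = 9/(s^2 + 81).
So (s^2 + s - 3)Y = 9/(s^2 + 81) + (4*s + 4).
Isolate Y and clear denominators.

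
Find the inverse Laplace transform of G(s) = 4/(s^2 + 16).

sin(4*t)

Since L{sin(4t)} = 4/(s^2 + 16), the inverse is sin(4*t).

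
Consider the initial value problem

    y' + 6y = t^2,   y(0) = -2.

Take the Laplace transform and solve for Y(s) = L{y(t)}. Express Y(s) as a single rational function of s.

Y(s) = (-2*s^3 + 2)/(s^4 + 6*s^3)

Laplace-transform each side.
The derivative rules (L{y'} = sY - y(0) = sY - (-2)) turn the left side into (s + 6)Y - (-2).
The right side is L{t^2} = 2/s^3.
So (s + 6)Y = 2/s^3 + (-2).
Solve for Y(s) and write it as one ratio of polynomials.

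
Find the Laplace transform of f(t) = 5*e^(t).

L{5} = 5/s.
By the first shifting theorem, multiplying by e^(t) replaces s with s - 1.

5/(s - 1)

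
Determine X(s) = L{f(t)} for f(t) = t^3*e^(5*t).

L{t^3} = 3!/s^4 = 6/s^4.
By the first shifting theorem, multiplying by e^(5t) replaces s with s - 5.

X(s) = 6/(s - 5)^4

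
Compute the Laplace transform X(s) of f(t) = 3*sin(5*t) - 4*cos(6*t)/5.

X(s) = -4*s/(5*(s^2 + 36)) + 15/(s^2 + 25)

The transform is linear, so treat each term independently.
(-4/5)·[L{cos(6t)} = s/(s^2 + 36)]; (3)·[L{sin(5t)} = 5/(s^2 + 25)].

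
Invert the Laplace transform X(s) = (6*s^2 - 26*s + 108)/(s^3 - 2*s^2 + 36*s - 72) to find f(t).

f(t) = 2*exp(2*t) - 3*sin(6*t) + 4*cos(6*t)

Factor the denominator: s^3 - 2*s^2 + 36*s - 72 = (s - 2)*(s^2 + 36).
Partial fraction decomposition gives [2/(s - 2)] + [4*s/(s^2 + 36)] + [-18/(s^2 + 36)].
Invert each term: 2/(s - 2) ↔ 2e^(2t); 4·s/(s^2 + 36) ↔ 4cos(6t); -3·6/(s^2 + 36) ↔ -3sin(6t).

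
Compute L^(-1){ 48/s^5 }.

2*t^4

Since L{t^4} = 4!/s^5 = 24/s^5, the inverse is t^4, scaled by 2.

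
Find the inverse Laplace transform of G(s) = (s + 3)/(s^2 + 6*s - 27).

Rewrite the denominator: s^2 + 6*s - 27 = (s + 3)^2 - 36.
The form in (s + 3) signals a first-shifting-theorem factor e^(-3t).
Since L{cosh(6t)} = s/(s^2 - 36), the inverse is e^(-3*t)*cosh(6*t).

exp(-3*t)*cosh(6*t)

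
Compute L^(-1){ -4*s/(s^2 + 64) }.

Since L{cos(8t)} = s/(s^2 + 64), the inverse is cos(8*t), scaled by -4.

-4*cos(8*t)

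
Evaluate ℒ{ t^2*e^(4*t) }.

2/(s - 4)^3

L{e^(4t)} = 1/(s - 4).
Then apply L{t^2·g(t)} = (-1)^2 d^2/ds^2[G(s)] with G(s) = 1/(s - 4):
differentiating 2 times and applying the sign gives 2/(s - 4)^3.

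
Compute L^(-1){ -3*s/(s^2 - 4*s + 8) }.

Complete the square in the denominator: s^2 - 4*s + 8 = (s - 2)^2 + 2^2.
Split the numerator to match: -3*s = -3·(s - 2) - 3·2.
Invert each term: -3·(s - 2)/((s - 2)^2 + 4) ↔ -3e^(2t)cos(2t); -3·2/((s - 2)^2 + 4) ↔ -3e^(2t)sin(2t).

-3*exp(2*t)*sin(2*t) - 3*exp(2*t)*cos(2*t)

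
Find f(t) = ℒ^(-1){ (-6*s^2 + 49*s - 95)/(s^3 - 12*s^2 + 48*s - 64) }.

Factor the denominator: s^3 - 12*s^2 + 48*s - 64 = (s - 4)^3.
Partial fraction decomposition gives [-6/(s - 4)] + [(s - 4)^(-2)] + [5/(s - 4)^3].
Invert each term: -6/(s - 4) ↔ -6e^(4t); 1/(s - 4)^2 ↔ t·e^(4t); 5/(s - 4)^3 ↔ (5/2)t^2·e^(4t).

f(t) = 5*t^2*exp(4*t)/2 + t*exp(4*t) - 6*exp(4*t)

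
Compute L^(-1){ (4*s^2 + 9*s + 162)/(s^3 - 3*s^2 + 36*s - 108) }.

Factor the denominator: s^3 - 3*s^2 + 36*s - 108 = (s - 3)*(s^2 + 36).
Partial fraction decomposition gives [5/(s - 3)] + [-s/(s^2 + 36)] + [6/(s^2 + 36)].
Invert each term: 5/(s - 3) ↔ 5e^(3t); -1·s/(s^2 + 36) ↔ -cos(6t); 1·6/(s^2 + 36) ↔ sin(6t).

5*exp(3*t) + sin(6*t) - cos(6*t)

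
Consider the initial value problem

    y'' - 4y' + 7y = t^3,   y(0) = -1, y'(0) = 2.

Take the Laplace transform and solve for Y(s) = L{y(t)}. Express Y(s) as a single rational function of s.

Y(s) = (-s^5 + 6*s^4 + 6)/(s^6 - 4*s^5 + 7*s^4)

Transform both sides with L{·}.
Using L{y''} = s^2 Y - s·y(0) - y'(0) and L{y'} = sY - y(0), with y(0) = -1, y'(0) = 2, the left side becomes (s^2 - 4*s + 7)Y - (-s + 6).
The right side is L{t^3} = 6/s^4.
So (s^2 - 4*s + 7)Y = 6/s^4 + (-s + 6).
Isolate Y and clear denominators.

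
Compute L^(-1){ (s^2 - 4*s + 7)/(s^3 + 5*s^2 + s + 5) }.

sin(t) - cos(t) + 2*exp(-5*t)

Factor the denominator: s^3 + 5*s^2 + s + 5 = (s + 5)*(s^2 + 1).
Partial fraction decomposition gives [2/(s + 5)] + [-s/(s^2 + 1)] + [1/(s^2 + 1)].
Invert each term: 2/(s + 5) ↔ 2e^(-5t); -1·s/(s^2 + 1) ↔ -cos(t); 1·1/(s^2 + 1) ↔ sin(t).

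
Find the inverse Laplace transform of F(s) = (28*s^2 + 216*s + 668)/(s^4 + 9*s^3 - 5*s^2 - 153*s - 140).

Factor the denominator: s^4 + 9*s^3 - 5*s^2 - 153*s - 140 = (s - 4)*(s + 1)*(s + 5)*(s + 7).
Partial fraction decomposition gives [4/(s - 4)] + [4/(s + 5)] + [-4/(s + 1)] + [-4/(s + 7)].
Invert each term: 4/(s - 4) ↔ 4e^(4t); 4/(s + 5) ↔ 4e^(-5t); -4/(s + 1) ↔ -4e^(-t); -4/(s + 7) ↔ -4e^(-7t).

4*exp(4*t) - 4*exp(-t) + 4*exp(-5*t) - 4*exp(-7*t)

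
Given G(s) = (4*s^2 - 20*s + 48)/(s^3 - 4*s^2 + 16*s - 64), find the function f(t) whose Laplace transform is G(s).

Factor the denominator: s^3 - 4*s^2 + 16*s - 64 = (s - 4)*(s^2 + 16).
Partial fraction decomposition gives [1/(s - 4)] + [3*s/(s^2 + 16)] + [-8/(s^2 + 16)].
Invert each term: 1/(s - 4) ↔ e^(4t); 3·s/(s^2 + 16) ↔ 3cos(4t); -2·4/(s^2 + 16) ↔ -2sin(4t).

f(t) = exp(4*t) - 2*sin(4*t) + 3*cos(4*t)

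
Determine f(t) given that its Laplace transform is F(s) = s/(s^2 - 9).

Since L{cosh(3t)} = s/(s^2 - 9), the inverse is cosh(3*t).

f(t) = cosh(3*t)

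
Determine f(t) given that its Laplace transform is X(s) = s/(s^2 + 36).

Since L{cos(6t)} = s/(s^2 + 36), the inverse is cos(6*t).

f(t) = cos(6*t)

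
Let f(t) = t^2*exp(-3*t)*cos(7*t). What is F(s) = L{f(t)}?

F(s) = 2*(s + 3)*(s^2 + 6*s - 138)/(s^2 + 6*s + 58)^3

L{cos(7t)} = s/(s^2 + 49).
Multiplying by e^(-3t) shifts s → s + 3, so L{exp(-3*t)*cos(7*t)} = (s + 3)/((s + 3)^2 + 49).
Then apply L{t^2·g(t)} = (-1)^2 d^2/ds^2[G(s)] with G(s) = (s + 3)/((s + 3)^2 + 49):
differentiating 2 times and applying the sign gives 2*(s + 3)*(s^2 + 6*s - 138)/(s^2 + 6*s + 58)^3.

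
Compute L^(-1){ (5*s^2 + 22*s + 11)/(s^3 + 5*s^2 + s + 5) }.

2*sin(t) + 4*cos(t) + exp(-5*t)

Factor the denominator: s^3 + 5*s^2 + s + 5 = (s + 5)*(s^2 + 1).
Partial fraction decomposition gives [1/(s + 5)] + [4*s/(s^2 + 1)] + [2/(s^2 + 1)].
Invert each term: 1/(s + 5) ↔ e^(-5t); 4·s/(s^2 + 1) ↔ 4cos(t); 2·1/(s^2 + 1) ↔ 2sin(t).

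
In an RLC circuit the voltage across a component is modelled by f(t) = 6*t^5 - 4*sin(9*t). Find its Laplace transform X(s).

Apply the Laplace transform termwise.
(-4)·[L{sin(9t)} = 9/(s^2 + 81)]; (6)·[L{t^5} = 5!/s^6 = 120/s^6].

X(s) = -36/(s^2 + 81) + 720/s^6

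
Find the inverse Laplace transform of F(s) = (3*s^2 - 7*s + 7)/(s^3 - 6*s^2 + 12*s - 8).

5*t^2*exp(2*t)/2 + 5*t*exp(2*t) + 3*exp(2*t)

Factor the denominator: s^3 - 6*s^2 + 12*s - 8 = (s - 2)^3.
Partial fraction decomposition gives [3/(s - 2)] + [5/(s - 2)^2] + [5/(s - 2)^3].
Invert each term: 3/(s - 2) ↔ 3e^(2t); 5/(s - 2)^2 ↔ 5t·e^(2t); 5/(s - 2)^3 ↔ (5/2)t^2·e^(2t).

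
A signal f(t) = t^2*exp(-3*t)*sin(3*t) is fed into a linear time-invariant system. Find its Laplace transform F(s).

L{sin(3t)} = 3/(s^2 + 9).
Multiplying by e^(-3t) shifts s → s + 3, so L{exp(-3*t)*sin(3*t)} = 3/((s + 3)^2 + 9).
Then apply L{t^2·g(t)} = (-1)^2 d^2/ds^2[G(s)] with G(s) = 3/((s + 3)^2 + 9):
differentiating 2 times and applying the sign gives 18*(s^2 + 6*s + 6)/(s^2 + 6*s + 18)^3.

F(s) = 18*(s^2 + 6*s + 6)/(s^2 + 6*s + 18)^3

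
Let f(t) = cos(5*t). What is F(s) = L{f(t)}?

F(s) = s/(s^2 + 25)

L{cos(5t)} = s/(s^2 + 25).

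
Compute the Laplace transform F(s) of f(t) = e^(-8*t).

L{e^(-8t)} = 1/(s + 8).

F(s) = 1/(s + 8)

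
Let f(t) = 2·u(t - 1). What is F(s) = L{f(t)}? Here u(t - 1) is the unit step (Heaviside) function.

By the second shifting theorem, L{u(t - c)·g(t - c)} = e^(-cs)·G(s) with c = 1 and G(s) = L{g(t)}.
L{2} = 2/s.

F(s) = 2*exp(-s)/s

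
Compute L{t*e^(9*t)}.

L{e^(9t)} = 1/(s - 9).
Then apply L{t·g(t)} = -d/ds[G(s)] with G(s) = 1/(s - 9):
differentiating 1 time and applying the sign gives (s - 9)^(-2).

(s - 9)^(-2)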